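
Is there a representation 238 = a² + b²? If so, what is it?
Not possible

Factorization: 238 = 2 × 7 × 17
By Fermat: n is sum of two squares iff every prime p ≡ 3 (mod 4) appears to even power.
Prime(s) ≡ 3 (mod 4) with odd exponent: [(7, 1)]
Therefore 238 cannot be expressed as a² + b².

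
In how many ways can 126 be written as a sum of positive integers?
3519222692

p(n) counts ways to write n as a sum of positive integers (order ignored).
Euler's pentagonal recurrence: p(k) = p(k-1) + p(k-2) - p(k-5) - p(k-7) + p(k-12) + p(k-15) - ... (offsets j(3j∓1)/2, signs ++--, p(0)=1, p(<0)=0).
DP table for k = 0..125: p(0)=1, p(1)=1, p(2)=2, p(3)=3, p(4)=5, p(5)=7, p(6)=11, p(7)=15, p(8)=22, p(9)=30, p(10)=42, p(11)=56, p(12)=77, p(13)=101, p(14)=135, p(15)=176, p(16)=231, p(17)=297, p(18)=385, p(19)=490, p(20)=627, p(21)=792, p(22)=1002, p(23)=1255, p(24)=1575, p(25)=1958, p(26)=2436, p(27)=3010, p(28)=3718, p(29)=4565, p(30)=5604, p(31)=6842, p(32)=8349, p(33)=10143, p(34)=12310, p(35)=14883, p(36)=17977, p(37)=21637, p(38)=26015, p(39)=31185, p(40)=37338, p(41)=44583, p(42)=53174, p(43)=63261, p(44)=75175, p(45)=89134, p(46)=105558, p(47)=124754, p(48)=147273, p(49)=173525, p(50)=204226, p(51)=239943, p(52)=281589, p(53)=329931, p(54)=386155, p(55)=451276, p(56)=526823, p(57)=614154, p(58)=715220, p(59)=831820, p(60)=966467, p(61)=1121505, p(62)=1300156, p(63)=1505499, p(64)=1741630, p(65)=2012558, p(66)=2323520, p(67)=2679689, p(68)=3087735, p(69)=3554345, p(70)=4087968, p(71)=4697205, p(72)=5392783, p(73)=6185689, p(74)=7089500, p(75)=8118264, p(76)=9289091, p(77)=10619863, p(78)=12132164, p(79)=13848650, p(80)=15796476, p(81)=18004327, p(82)=20506255, p(83)=23338469, p(84)=26543660, p(85)=30167357, p(86)=34262962, p(87)=38887673, p(88)=44108109, p(89)=49995925, p(90)=56634173, p(91)=64112359, p(92)=72533807, p(93)=82010177, p(94)=92669720, p(95)=104651419, p(96)=118114304, p(97)=133230930, p(98)=150198136, p(99)=169229875, p(100)=190569292, p(101)=214481126, p(102)=241265379, p(103)=271248950, p(104)=304801365, p(105)=342325709, p(106)=384276336, p(107)=431149389, p(108)=483502844, p(109)=541946240, p(110)=607163746, p(111)=679903203, p(112)=761002156, p(113)=851376628, p(114)=952050665, p(115)=1064144451, p(116)=1188908248, p(117)=1327710076, p(118)=1482074143, p(119)=1653668665, p(120)=1844349560, p(121)=2056148051, p(122)=2291320912, p(123)=2552338241, p(124)=2841940500, p(125)=3163127352.
Final step: p(126) = p(125) + p(124) - p(121) - p(119) + p(114) + p(111) - p(104) - p(100) + p(91) + p(86) - p(75) - p(69) + p(56) + p(49) - p(34) - p(26) + p(9) + p(0)
= 3163127352 + 2841940500 - 2056148051 - 1653668665 + 952050665 + 679903203 - 304801365 - 190569292 + 64112359 + 34262962 - 8118264 - 3554345 + 526823 + 173525 - 12310 - 2436 + 30 + 1
= 3519222692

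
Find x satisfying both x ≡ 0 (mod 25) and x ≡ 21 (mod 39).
450

Using Chinese Remainder Theorem:
M = 25 × 39 = 975
M1 = 39, M2 = 25
y1 = 39^(-1) mod 25 = 9
y2 = 25^(-1) mod 39 = 25
x = (0×39×9 + 21×25×25) mod 975 = 450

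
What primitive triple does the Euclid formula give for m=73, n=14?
(5133, 2044, 5525)

Euclid's formula: a = m² - n², b = 2mn, c = m² + n²
m = 73, n = 14
a = 73² - 14² = 5329 - 196 = 5133
b = 2 × 73 × 14 = 2044
c = 73² + 14² = 5329 + 196 = 5525
Verification: 5133² + 2044² = 26347689 + 4177936 = 30525625 = 5525² ✓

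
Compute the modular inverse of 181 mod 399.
97

gcd(181, 399) = 1, so the inverse exists.
Extended Euclidean algorithm on (399, 181):
399 = 2 × 181 + 37  ⟹  37 = (1)·399 + (-2)·181
181 = 4 × 37 + 33  ⟹  33 = (-4)·399 + (9)·181
37 = 1 × 33 + 4  ⟹  4 = (5)·399 + (-11)·181
33 = 8 × 4 + 1  ⟹  1 = (-44)·399 + (97)·181
So (97)·181 ≡ 1 (mod 399), i.e. 181^(-1) ≡ 97 (mod 399).
Check: 181 × 97 = 17557 ≡ 1 (mod 399)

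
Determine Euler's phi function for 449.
448

449 = 449
φ(n) = n × ∏(1 - 1/p) for each prime p dividing n
φ(449) = 449 × (1 - 1/449) = 448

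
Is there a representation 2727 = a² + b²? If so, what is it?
Not possible

Factorization: 2727 = 3^3 × 101
By Fermat: n is sum of two squares iff every prime p ≡ 3 (mod 4) appears to even power.
Prime(s) ≡ 3 (mod 4) with odd exponent: [(3, 3)]
Therefore 2727 cannot be expressed as a² + b².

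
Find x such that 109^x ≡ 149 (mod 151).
65

Baby-step giant-step with step n = ⌈√151⌉ = 13.
Baby steps 109^j mod 151 (j:value) for j=0..12: 0:1, 1:109, 2:103, 3:53, 4:39, 5:23, 6:91, 7:104, 8:11, 9:142, 10:76, 11:130, 12:127.
Giant-step multiplier: 109^(-13) ≡ 109^(150-13) = 109^137 ≡ 114 (mod 151).
Giant steps γ_i = 149·114^i mod 151: γ_0=149, γ_1=74, γ_2=131, γ_3=136, γ_4=102, γ_5=1 (in table at j=0).
x = i·n + j = 5·13 + 0 = 65.
Check: 109^65 ≡ 149 (mod 151).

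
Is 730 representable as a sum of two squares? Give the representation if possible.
1² + 27² (a=1, b=27)

Factorization: 730 = 2 × 5 × 73
By Fermat: n is sum of two squares iff every prime p ≡ 3 (mod 4) appears to even power.
All primes ≡ 3 (mod 4) appear to even power.
Search a = 0, 1, 2, … for 730 - a² a perfect square: first hit at a = 1: 730 - 1 = 729 = 27².
730 = 1² + 27² = 1 + 729 ✓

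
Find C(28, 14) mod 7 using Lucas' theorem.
6

Using Lucas' theorem:
Write n=28 and k=14 in base 7:
n in base 7: [4, 0]
k in base 7: [2, 0]
C(28,14) mod 7 = ∏ C(n_i, k_i) mod 7
Digit binomials (mod 7): C(4,2) = 6; C(0,0) = 1
Product: 6 × 1 = 6 ≡ 6 (mod 7)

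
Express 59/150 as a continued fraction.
[0; 2, 1, 1, 5, 2, 2]

Euclidean algorithm steps:
59 = 0 × 150 + 59
150 = 2 × 59 + 32
59 = 1 × 32 + 27
32 = 1 × 27 + 5
27 = 5 × 5 + 2
5 = 2 × 2 + 1
2 = 2 × 1 + 0
Continued fraction: [0; 2, 1, 1, 5, 2, 2]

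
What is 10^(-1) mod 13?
4

gcd(10, 13) = 1, so the inverse exists.
Extended Euclidean algorithm on (13, 10):
13 = 1 × 10 + 3  ⟹  3 = (1)·13 + (-1)·10
10 = 3 × 3 + 1  ⟹  1 = (-3)·13 + (4)·10
So (4)·10 ≡ 1 (mod 13), i.e. 10^(-1) ≡ 4 (mod 13).
Check: 10 × 4 = 40 ≡ 1 (mod 13)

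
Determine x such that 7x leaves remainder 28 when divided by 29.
x ≡ 4 (mod 29)

gcd(7, 29) = 1, which divides 28, so solutions exist.
Find 7^(-1) mod 29 by the extended Euclidean algorithm:
29 = 4 × 7 + 1  ⟹  1 = (1)·29 + (-4)·7
So (-4)·7 ≡ 1 (mod 29), i.e. 7^(-1) ≡ -4 ≡ 25 (mod 29).
x ≡ 25 × 28 = 700 ≡ 4 (mod 29).
Check: 7 × 4 = 28 ≡ 28 (mod 29).
Unique solution: x ≡ 4 (mod 29)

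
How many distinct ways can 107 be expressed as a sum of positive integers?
431149389

p(n) counts ways to write n as a sum of positive integers (order ignored).
Euler's pentagonal recurrence: p(k) = p(k-1) + p(k-2) - p(k-5) - p(k-7) + p(k-12) + p(k-15) - ... (offsets j(3j∓1)/2, signs ++--, p(0)=1, p(<0)=0).
DP table for k = 0..106: p(0)=1, p(1)=1, p(2)=2, p(3)=3, p(4)=5, p(5)=7, p(6)=11, p(7)=15, p(8)=22, p(9)=30, p(10)=42, p(11)=56, p(12)=77, p(13)=101, p(14)=135, p(15)=176, p(16)=231, p(17)=297, p(18)=385, p(19)=490, p(20)=627, p(21)=792, p(22)=1002, p(23)=1255, p(24)=1575, p(25)=1958, p(26)=2436, p(27)=3010, p(28)=3718, p(29)=4565, p(30)=5604, p(31)=6842, p(32)=8349, p(33)=10143, p(34)=12310, p(35)=14883, p(36)=17977, p(37)=21637, p(38)=26015, p(39)=31185, p(40)=37338, p(41)=44583, p(42)=53174, p(43)=63261, p(44)=75175, p(45)=89134, p(46)=105558, p(47)=124754, p(48)=147273, p(49)=173525, p(50)=204226, p(51)=239943, p(52)=281589, p(53)=329931, p(54)=386155, p(55)=451276, p(56)=526823, p(57)=614154, p(58)=715220, p(59)=831820, p(60)=966467, p(61)=1121505, p(62)=1300156, p(63)=1505499, p(64)=1741630, p(65)=2012558, p(66)=2323520, p(67)=2679689, p(68)=3087735, p(69)=3554345, p(70)=4087968, p(71)=4697205, p(72)=5392783, p(73)=6185689, p(74)=7089500, p(75)=8118264, p(76)=9289091, p(77)=10619863, p(78)=12132164, p(79)=13848650, p(80)=15796476, p(81)=18004327, p(82)=20506255, p(83)=23338469, p(84)=26543660, p(85)=30167357, p(86)=34262962, p(87)=38887673, p(88)=44108109, p(89)=49995925, p(90)=56634173, p(91)=64112359, p(92)=72533807, p(93)=82010177, p(94)=92669720, p(95)=104651419, p(96)=118114304, p(97)=133230930, p(98)=150198136, p(99)=169229875, p(100)=190569292, p(101)=214481126, p(102)=241265379, p(103)=271248950, p(104)=304801365, p(105)=342325709, p(106)=384276336.
Final step: p(107) = p(106) + p(105) - p(102) - p(100) + p(95) + p(92) - p(85) - p(81) + p(72) + p(67) - p(56) - p(50) + p(37) + p(30) - p(15) - p(7)
= 384276336 + 342325709 - 241265379 - 190569292 + 104651419 + 72533807 - 30167357 - 18004327 + 5392783 + 2679689 - 526823 - 204226 + 21637 + 5604 - 176 - 15
= 431149389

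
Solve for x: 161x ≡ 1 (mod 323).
321

gcd(161, 323) = 1, so the inverse exists.
Extended Euclidean algorithm on (323, 161):
323 = 2 × 161 + 1  ⟹  1 = (1)·323 + (-2)·161
So (-2)·161 ≡ 1 (mod 323), i.e. 161^(-1) ≡ -2 ≡ 321 (mod 323).
Check: 161 × 321 = 51681 ≡ 1 (mod 323)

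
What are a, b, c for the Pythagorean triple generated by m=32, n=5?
(999, 320, 1049)

Euclid's formula: a = m² - n², b = 2mn, c = m² + n²
m = 32, n = 5
a = 32² - 5² = 1024 - 25 = 999
b = 2 × 32 × 5 = 320
c = 32² + 5² = 1024 + 25 = 1049
Verification: 999² + 320² = 998001 + 102400 = 1100401 = 1049² ✓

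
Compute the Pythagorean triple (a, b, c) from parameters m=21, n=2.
(437, 84, 445)

Euclid's formula: a = m² - n², b = 2mn, c = m² + n²
m = 21, n = 2
a = 21² - 2² = 441 - 4 = 437
b = 2 × 21 × 2 = 84
c = 21² + 2² = 441 + 4 = 445
Verification: 437² + 84² = 190969 + 7056 = 198025 = 445² ✓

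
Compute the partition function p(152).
49686288421

p(n) counts ways to write n as a sum of positive integers (order ignored).
Euler's pentagonal recurrence: p(k) = p(k-1) + p(k-2) - p(k-5) - p(k-7) + p(k-12) + p(k-15) - ... (offsets j(3j∓1)/2, signs ++--, p(0)=1, p(<0)=0).
DP table for k = 0..151: p(0)=1, p(1)=1, p(2)=2, p(3)=3, p(4)=5, p(5)=7, p(6)=11, p(7)=15, p(8)=22, p(9)=30, p(10)=42, p(11)=56, p(12)=77, p(13)=101, p(14)=135, p(15)=176, p(16)=231, p(17)=297, p(18)=385, p(19)=490, p(20)=627, p(21)=792, p(22)=1002, p(23)=1255, p(24)=1575, p(25)=1958, p(26)=2436, p(27)=3010, p(28)=3718, p(29)=4565, p(30)=5604, p(31)=6842, p(32)=8349, p(33)=10143, p(34)=12310, p(35)=14883, p(36)=17977, p(37)=21637, p(38)=26015, p(39)=31185, p(40)=37338, p(41)=44583, p(42)=53174, p(43)=63261, p(44)=75175, p(45)=89134, p(46)=105558, p(47)=124754, p(48)=147273, p(49)=173525, p(50)=204226, p(51)=239943, p(52)=281589, p(53)=329931, p(54)=386155, p(55)=451276, p(56)=526823, p(57)=614154, p(58)=715220, p(59)=831820, p(60)=966467, p(61)=1121505, p(62)=1300156, p(63)=1505499, p(64)=1741630, p(65)=2012558, p(66)=2323520, p(67)=2679689, p(68)=3087735, p(69)=3554345, p(70)=4087968, p(71)=4697205, p(72)=5392783, p(73)=6185689, p(74)=7089500, p(75)=8118264, p(76)=9289091, p(77)=10619863, p(78)=12132164, p(79)=13848650, p(80)=15796476, p(81)=18004327, p(82)=20506255, p(83)=23338469, p(84)=26543660, p(85)=30167357, p(86)=34262962, p(87)=38887673, p(88)=44108109, p(89)=49995925, p(90)=56634173, p(91)=64112359, p(92)=72533807, p(93)=82010177, p(94)=92669720, p(95)=104651419, p(96)=118114304, p(97)=133230930, p(98)=150198136, p(99)=169229875, p(100)=190569292, p(101)=214481126, p(102)=241265379, p(103)=271248950, p(104)=304801365, p(105)=342325709, p(106)=384276336, p(107)=431149389, p(108)=483502844, p(109)=541946240, p(110)=607163746, p(111)=679903203, p(112)=761002156, p(113)=851376628, p(114)=952050665, p(115)=1064144451, p(116)=1188908248, p(117)=1327710076, p(118)=1482074143, p(119)=1653668665, p(120)=1844349560, p(121)=2056148051, p(122)=2291320912, p(123)=2552338241, p(124)=2841940500, p(125)=3163127352, p(126)=3519222692, p(127)=3913864295, p(128)=4351078600, p(129)=4835271870, p(130)=5371315400, p(131)=5964539504, p(132)=6620830889, p(133)=7346629512, p(134)=8149040695, p(135)=9035836076, p(136)=10015581680, p(137)=11097645016, p(138)=12292341831, p(139)=13610949895, p(140)=15065878135, p(141)=16670689208, p(142)=18440293320, p(143)=20390982757, p(144)=22540654445, p(145)=24908858009, p(146)=27517052599, p(147)=30388671978, p(148)=33549419497, p(149)=37027355200, p(150)=40853235313, p(151)=45060624582.
Final step: p(152) = p(151) + p(150) - p(147) - p(145) + p(140) + p(137) - p(130) - p(126) + p(117) + p(112) - p(101) - p(95) + p(82) + p(75) - p(60) - p(52) + p(35) + p(26) - p(7)
= 45060624582 + 40853235313 - 30388671978 - 24908858009 + 15065878135 + 11097645016 - 5371315400 - 3519222692 + 1327710076 + 761002156 - 214481126 - 104651419 + 20506255 + 8118264 - 966467 - 281589 + 14883 + 2436 - 15
= 49686288421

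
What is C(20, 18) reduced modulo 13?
8

Using Lucas' theorem:
Write n=20 and k=18 in base 13:
n in base 13: [1, 7]
k in base 13: [1, 5]
C(20,18) mod 13 = ∏ C(n_i, k_i) mod 13
Digit binomials (mod 13): C(1,1) = 1; C(7,5) = 21 ≡ 8
Product: 1 × 8 = 8 ≡ 8 (mod 13)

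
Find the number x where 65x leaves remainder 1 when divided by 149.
94

gcd(65, 149) = 1, so the inverse exists.
Extended Euclidean algorithm on (149, 65):
149 = 2 × 65 + 19  ⟹  19 = (1)·149 + (-2)·65
65 = 3 × 19 + 8  ⟹  8 = (-3)·149 + (7)·65
19 = 2 × 8 + 3  ⟹  3 = (7)·149 + (-16)·65
8 = 2 × 3 + 2  ⟹  2 = (-17)·149 + (39)·65
3 = 1 × 2 + 1  ⟹  1 = (24)·149 + (-55)·65
So (-55)·65 ≡ 1 (mod 149), i.e. 65^(-1) ≡ -55 ≡ 94 (mod 149).
Check: 65 × 94 = 6110 ≡ 1 (mod 149)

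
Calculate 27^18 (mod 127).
64

Repeated squaring. Binary of 18 = 10010.
27^1 ≡ 27 (mod 127); 27^2 ≡ 94 (mod 127); 27^4 ≡ 73 (mod 127); 27^8 ≡ 122 (mod 127); 27^16 ≡ 25 (mod 127)
27^18 = 27^2 × 27^16 ≡ 64 (mod 127)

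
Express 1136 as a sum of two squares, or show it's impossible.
Not possible

Factorization: 1136 = 2^4 × 71
By Fermat: n is sum of two squares iff every prime p ≡ 3 (mod 4) appears to even power.
Prime(s) ≡ 3 (mod 4) with odd exponent: [(71, 1)]
Therefore 1136 cannot be expressed as a² + b².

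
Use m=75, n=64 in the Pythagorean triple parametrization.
(1529, 9600, 9721)

Euclid's formula: a = m² - n², b = 2mn, c = m² + n²
m = 75, n = 64
a = 75² - 64² = 5625 - 4096 = 1529
b = 2 × 75 × 64 = 9600
c = 75² + 64² = 5625 + 4096 = 9721
Verification: 1529² + 9600² = 2337841 + 92160000 = 94497841 = 9721² ✓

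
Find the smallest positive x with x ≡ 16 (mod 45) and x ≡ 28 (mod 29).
376

Using Chinese Remainder Theorem:
M = 45 × 29 = 1305
M1 = 29, M2 = 45
y1 = 29^(-1) mod 45 = 14
y2 = 45^(-1) mod 29 = 20
x = (16×29×14 + 28×45×20) mod 1305 = 376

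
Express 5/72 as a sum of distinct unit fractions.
1/15 + 1/360

Greedy algorithm:
5/72: ceiling(72/5) = 15, use 1/15
1/360: ceiling(360/1) = 360, use 1/360
Result: 5/72 = 1/15 + 1/360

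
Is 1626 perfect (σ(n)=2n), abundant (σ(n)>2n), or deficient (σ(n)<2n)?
abundant

Proper divisors of 1626: sum = 1 + 2 + 3 + 6 + 271 + 542 + 813 = 1638
Since 1638 > 1626, 1626 is abundant.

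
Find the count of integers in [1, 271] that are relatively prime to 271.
270

271 = 271
φ(n) = n × ∏(1 - 1/p) for each prime p dividing n
φ(271) = 271 × (1 - 1/271) = 270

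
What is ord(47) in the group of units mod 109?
108

109 is prime, so ord(47) divides φ(109) = 108.
Divisors of 108: 1, 2, 3, 4, 6, 9, 12, 18, 27, 36, 54, 108.
Repeated squaring: 47^1 ≡ 47, 47^2 ≡ 29, 47^4 ≡ 78, 47^8 ≡ 89, 47^16 ≡ 73, 47^32 ≡ 97, 47^64 ≡ 35 (mod 109).
Test 47^d mod 109 for each divisor d in increasing order:
47^1 ≡ 47
47^2 ≡ 29
47^3 = 47^2·47^1 ≡ 55
47^4 ≡ 78
47^6 = 47^4·47^2 ≡ 82
47^9 = 47^8·47^1 ≡ 41
47^12 = 47^8·47^4 ≡ 75
47^18 = 47^16·47^2 ≡ 46
47^27 = 47^16·47^8·47^2·47^1 ≡ 33
47^36 = 47^32·47^4 ≡ 45
47^54 = 47^32·47^16·47^4·47^2 ≡ 108
47^108 = 47^64·47^32·47^8·47^4 ≡ 1  ← first divisor giving 1
The order is 108.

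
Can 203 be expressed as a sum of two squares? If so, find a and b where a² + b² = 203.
Not possible

Factorization: 203 = 7 × 29
By Fermat: n is sum of two squares iff every prime p ≡ 3 (mod 4) appears to even power.
Prime(s) ≡ 3 (mod 4) with odd exponent: [(7, 1)]
Therefore 203 cannot be expressed as a² + b².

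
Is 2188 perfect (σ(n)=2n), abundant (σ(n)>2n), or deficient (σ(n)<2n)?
deficient

Proper divisors of 2188: sum = 1 + 2 + 4 + 547 + 1094 = 1648
Since 1648 < 2188, 2188 is deficient.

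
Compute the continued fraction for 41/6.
[6; 1, 5]

Euclidean algorithm steps:
41 = 6 × 6 + 5
6 = 1 × 5 + 1
5 = 5 × 1 + 0
Continued fraction: [6; 1, 5]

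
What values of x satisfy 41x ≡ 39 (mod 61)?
x ≡ 56 (mod 61)

gcd(41, 61) = 1, which divides 39, so solutions exist.
Find 41^(-1) mod 61 by the extended Euclidean algorithm:
61 = 1 × 41 + 20  ⟹  20 = (1)·61 + (-1)·41
41 = 2 × 20 + 1  ⟹  1 = (-2)·61 + (3)·41
So (3)·41 ≡ 1 (mod 61), i.e. 41^(-1) ≡ 3 (mod 61).
x ≡ 3 × 39 = 117 ≡ 56 (mod 61).
Check: 41 × 56 = 2296 ≡ 39 (mod 61).
Unique solution: x ≡ 56 (mod 61)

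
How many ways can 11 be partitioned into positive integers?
56

p(n) counts ways to write n as a sum of positive integers (order ignored).
Euler's pentagonal recurrence: p(k) = p(k-1) + p(k-2) - p(k-5) - p(k-7) + p(k-12) + p(k-15) - ... (offsets j(3j∓1)/2, signs ++--, p(0)=1, p(<0)=0).
DP table for k = 0..10: p(0)=1, p(1)=1, p(2)=2, p(3)=3, p(4)=5, p(5)=7, p(6)=11, p(7)=15, p(8)=22, p(9)=30, p(10)=42.
Final step: p(11) = p(10) + p(9) - p(6) - p(4)
= 42 + 30 - 11 - 5
= 56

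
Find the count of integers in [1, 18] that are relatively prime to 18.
6

18 = 2 × 3^2
φ(n) = n × ∏(1 - 1/p) for each prime p dividing n
φ(18) = 18 × (1 - 1/2) × (1 - 1/3) = 6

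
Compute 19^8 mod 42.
25

Repeated squaring. Binary of 8 = 1000.
19^1 ≡ 19 (mod 42); 19^2 ≡ 25 (mod 42); 19^4 ≡ 37 (mod 42); 19^8 ≡ 25 (mod 42)
19^8 = 19^8 ≡ 25 (mod 42)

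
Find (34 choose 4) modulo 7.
1

Using Lucas' theorem:
Write n=34 and k=4 in base 7:
n in base 7: [4, 6]
k in base 7: [0, 4]
C(34,4) mod 7 = ∏ C(n_i, k_i) mod 7
Digit binomials (mod 7): C(4,0) = 1; C(6,4) = 15 ≡ 1
Product: 1 × 1 = 1 ≡ 1 (mod 7)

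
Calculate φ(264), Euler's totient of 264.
80

264 = 2^3 × 3 × 11
φ(n) = n × ∏(1 - 1/p) for each prime p dividing n
φ(264) = 264 × (1 - 1/2) × (1 - 1/3) × (1 - 1/11) = 80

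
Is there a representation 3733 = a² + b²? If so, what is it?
22² + 57² (a=22, b=57)

Factorization: 3733 = 3733
By Fermat: n is sum of two squares iff every prime p ≡ 3 (mod 4) appears to even power.
All primes ≡ 3 (mod 4) appear to even power.
Search a = 0, 1, 2, … for 3733 - a² a perfect square: first hit at a = 22: 3733 - 484 = 3249 = 57².
3733 = 22² + 57² = 484 + 3249 ✓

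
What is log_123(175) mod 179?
133

Baby-step giant-step with step n = ⌈√179⌉ = 14.
Baby steps 123^j mod 179 (j:value) for j=0..13: 0:1, 1:123, 2:93, 3:162, 4:57, 5:30, 6:110, 7:105, 8:27, 9:99, 10:5, 11:78, 12:107, 13:94.
Giant-step multiplier: 123^(-14) ≡ 123^(178-14) = 123^164 ≡ 76 (mod 179).
Giant steps γ_i = 175·76^i mod 179: γ_0=175, γ_1=54, γ_2=166, γ_3=86, γ_4=92, γ_5=11, γ_6=120, γ_7=170, γ_8=32, γ_9=105 (in table at j=7).
x = i·n + j = 9·14 + 7 = 133.
Check: 123^133 ≡ 175 (mod 179).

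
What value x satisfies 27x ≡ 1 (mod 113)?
67

gcd(27, 113) = 1, so the inverse exists.
Extended Euclidean algorithm on (113, 27):
113 = 4 × 27 + 5  ⟹  5 = (1)·113 + (-4)·27
27 = 5 × 5 + 2  ⟹  2 = (-5)·113 + (21)·27
5 = 2 × 2 + 1  ⟹  1 = (11)·113 + (-46)·27
So (-46)·27 ≡ 1 (mod 113), i.e. 27^(-1) ≡ -46 ≡ 67 (mod 113).
Check: 27 × 67 = 1809 ≡ 1 (mod 113)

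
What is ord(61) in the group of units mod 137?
68

137 is prime, so ord(61) divides φ(137) = 136.
Divisors of 136: 1, 2, 4, 8, 17, 34, 68, 136.
Repeated squaring: 61^1 ≡ 61, 61^2 ≡ 22, 61^4 ≡ 73, 61^8 ≡ 123, 61^16 ≡ 59, 61^32 ≡ 56, 61^64 ≡ 122, 61^128 ≡ 88 (mod 137).
Test 61^d mod 137 for each divisor d in increasing order:
61^1 ≡ 61
61^2 ≡ 22
61^4 ≡ 73
61^8 ≡ 123
61^17 = 61^16·61^1 ≡ 37
61^34 = 61^32·61^2 ≡ 136
61^68 = 61^64·61^4 ≡ 1  ← first divisor giving 1
The order is 68.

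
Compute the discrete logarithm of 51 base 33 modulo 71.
5

Baby-step giant-step with step n = ⌈√71⌉ = 9.
Baby steps 33^j mod 71 (j:value) for j=0..8: 0:1, 1:33, 2:24, 3:11, 4:8, 5:51, 6:50, 7:17, 8:64.
h = 51 is already in the table at j=5, so x = 5.
Check: 33^5 ≡ 51 (mod 71).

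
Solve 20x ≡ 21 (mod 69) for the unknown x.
x ≡ 39 (mod 69)

gcd(20, 69) = 1, which divides 21, so solutions exist.
Find 20^(-1) mod 69 by the extended Euclidean algorithm:
69 = 3 × 20 + 9  ⟹  9 = (1)·69 + (-3)·20
20 = 2 × 9 + 2  ⟹  2 = (-2)·69 + (7)·20
9 = 4 × 2 + 1  ⟹  1 = (9)·69 + (-31)·20
So (-31)·20 ≡ 1 (mod 69), i.e. 20^(-1) ≡ -31 ≡ 38 (mod 69).
x ≡ 38 × 21 = 798 ≡ 39 (mod 69).
Check: 20 × 39 = 780 ≡ 21 (mod 69).
Unique solution: x ≡ 39 (mod 69)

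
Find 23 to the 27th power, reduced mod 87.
53

Repeated squaring. Binary of 27 = 11011.
23^1 ≡ 23 (mod 87); 23^2 ≡ 7 (mod 87); 23^4 ≡ 49 (mod 87); 23^8 ≡ 52 (mod 87); 23^16 ≡ 7 (mod 87)
23^27 = 23^1 × 23^2 × 23^8 × 23^16 ≡ 53 (mod 87)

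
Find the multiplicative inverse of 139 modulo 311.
179

gcd(139, 311) = 1, so the inverse exists.
Extended Euclidean algorithm on (311, 139):
311 = 2 × 139 + 33  ⟹  33 = (1)·311 + (-2)·139
139 = 4 × 33 + 7  ⟹  7 = (-4)·311 + (9)·139
33 = 4 × 7 + 5  ⟹  5 = (17)·311 + (-38)·139
7 = 1 × 5 + 2  ⟹  2 = (-21)·311 + (47)·139
5 = 2 × 2 + 1  ⟹  1 = (59)·311 + (-132)·139
So (-132)·139 ≡ 1 (mod 311), i.e. 139^(-1) ≡ -132 ≡ 179 (mod 311).
Check: 139 × 179 = 24881 ≡ 1 (mod 311)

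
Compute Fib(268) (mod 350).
291

Matrix identity: Q^n = [[F_(n+1), F_n], [F_n, F_(n-1)]] with Q = [[1,1],[1,0]].
n = 268 = 100001100₂. Square-and-multiply, entries mod 350:
Q^1 = [[1,1],[1,0]]
Q^2 = (Q^1)² = [[2,1],[1,1]]
Q^4 = (Q^2)² = [[5,3],[3,2]]
Q^8 = (Q^4)² = [[34,21],[21,13]]
Q^16 = (Q^8)² = [[197,287],[287,260]]
Q^33 = (Q^16)²·Q = [[337,78],[78,259]]
Q^67 = (Q^33)²·Q = [[241,303],[303,288]]
Q^134 = (Q^67)² = [[90,337],[337,103]]
Q^268 = (Q^134)² = [[219,291],[291,278]]
F_268 mod 350 = Q^268[0][1] = 291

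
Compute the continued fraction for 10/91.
[0; 9, 10]

Euclidean algorithm steps:
10 = 0 × 91 + 10
91 = 9 × 10 + 1
10 = 10 × 1 + 0
Continued fraction: [0; 9, 10]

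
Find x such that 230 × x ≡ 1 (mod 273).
146

gcd(230, 273) = 1, so the inverse exists.
Extended Euclidean algorithm on (273, 230):
273 = 1 × 230 + 43  ⟹  43 = (1)·273 + (-1)·230
230 = 5 × 43 + 15  ⟹  15 = (-5)·273 + (6)·230
43 = 2 × 15 + 13  ⟹  13 = (11)·273 + (-13)·230
15 = 1 × 13 + 2  ⟹  2 = (-16)·273 + (19)·230
13 = 6 × 2 + 1  ⟹  1 = (107)·273 + (-127)·230
So (-127)·230 ≡ 1 (mod 273), i.e. 230^(-1) ≡ -127 ≡ 146 (mod 273).
Check: 230 × 146 = 33580 ≡ 1 (mod 273)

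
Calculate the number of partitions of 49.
173525

p(n) counts ways to write n as a sum of positive integers (order ignored).
Euler's pentagonal recurrence: p(k) = p(k-1) + p(k-2) - p(k-5) - p(k-7) + p(k-12) + p(k-15) - ... (offsets j(3j∓1)/2, signs ++--, p(0)=1, p(<0)=0).
DP table for k = 0..48: p(0)=1, p(1)=1, p(2)=2, p(3)=3, p(4)=5, p(5)=7, p(6)=11, p(7)=15, p(8)=22, p(9)=30, p(10)=42, p(11)=56, p(12)=77, p(13)=101, p(14)=135, p(15)=176, p(16)=231, p(17)=297, p(18)=385, p(19)=490, p(20)=627, p(21)=792, p(22)=1002, p(23)=1255, p(24)=1575, p(25)=1958, p(26)=2436, p(27)=3010, p(28)=3718, p(29)=4565, p(30)=5604, p(31)=6842, p(32)=8349, p(33)=10143, p(34)=12310, p(35)=14883, p(36)=17977, p(37)=21637, p(38)=26015, p(39)=31185, p(40)=37338, p(41)=44583, p(42)=53174, p(43)=63261, p(44)=75175, p(45)=89134, p(46)=105558, p(47)=124754, p(48)=147273.
Final step: p(49) = p(48) + p(47) - p(44) - p(42) + p(37) + p(34) - p(27) - p(23) + p(14) + p(9)
= 147273 + 124754 - 75175 - 53174 + 21637 + 12310 - 3010 - 1255 + 135 + 30
= 173525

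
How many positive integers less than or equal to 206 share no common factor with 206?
102

206 = 2 × 103
φ(n) = n × ∏(1 - 1/p) for each prime p dividing n
φ(206) = 206 × (1 - 1/2) × (1 - 1/103) = 102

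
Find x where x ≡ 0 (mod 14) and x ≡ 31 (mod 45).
616

Using Chinese Remainder Theorem:
M = 14 × 45 = 630
M1 = 45, M2 = 14
y1 = 45^(-1) mod 14 = 5
y2 = 14^(-1) mod 45 = 29
x = (0×45×5 + 31×14×29) mod 630 = 616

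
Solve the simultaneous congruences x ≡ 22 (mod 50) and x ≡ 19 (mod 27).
1072

Using Chinese Remainder Theorem:
M = 50 × 27 = 1350
M1 = 27, M2 = 50
y1 = 27^(-1) mod 50 = 13
y2 = 50^(-1) mod 27 = 20
x = (22×27×13 + 19×50×20) mod 1350 = 1072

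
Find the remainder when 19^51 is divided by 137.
100

Repeated squaring. Binary of 51 = 110011.
19^1 ≡ 19 (mod 137); 19^2 ≡ 87 (mod 137); 19^4 ≡ 34 (mod 137); 19^8 ≡ 60 (mod 137); 19^16 ≡ 38 (mod 137); 19^32 ≡ 74 (mod 137)
19^51 = 19^1 × 19^2 × 19^16 × 19^32 ≡ 100 (mod 137)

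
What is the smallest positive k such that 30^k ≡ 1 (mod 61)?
60

61 is prime, so ord(30) divides φ(61) = 60.
Divisors of 60: 1, 2, 3, 4, 5, 6, 10, 12, 15, 20, 30, 60.
Repeated squaring: 30^1 ≡ 30, 30^2 ≡ 46, 30^4 ≡ 42, 30^8 ≡ 56, 30^16 ≡ 25, 30^32 ≡ 15 (mod 61).
Test 30^d mod 61 for each divisor d in increasing order:
30^1 ≡ 30
30^2 ≡ 46
30^3 = 30^2·30^1 ≡ 38
30^4 ≡ 42
30^5 = 30^4·30^1 ≡ 40
30^6 = 30^4·30^2 ≡ 41
30^10 = 30^8·30^2 ≡ 14
30^12 = 30^8·30^4 ≡ 34
30^15 = 30^8·30^4·30^2·30^1 ≡ 11
30^20 = 30^16·30^4 ≡ 13
30^30 = 30^16·30^8·30^4·30^2 ≡ 60
30^60 = 30^32·30^16·30^8·30^4 ≡ 1  ← first divisor giving 1
The order is 60.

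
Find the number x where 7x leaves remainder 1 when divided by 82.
47

gcd(7, 82) = 1, so the inverse exists.
Extended Euclidean algorithm on (82, 7):
82 = 11 × 7 + 5  ⟹  5 = (1)·82 + (-11)·7
7 = 1 × 5 + 2  ⟹  2 = (-1)·82 + (12)·7
5 = 2 × 2 + 1  ⟹  1 = (3)·82 + (-35)·7
So (-35)·7 ≡ 1 (mod 82), i.e. 7^(-1) ≡ -35 ≡ 47 (mod 82).
Check: 7 × 47 = 329 ≡ 1 (mod 82)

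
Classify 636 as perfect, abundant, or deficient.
abundant

Proper divisors of 636: sum = 1 + 2 + 3 + 4 + 6 + 12 + 53 + 106 + 159 + 212 + 318 = 876
Since 876 > 636, 636 is abundant.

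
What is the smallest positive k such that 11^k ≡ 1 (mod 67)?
66

67 is prime, so ord(11) divides φ(67) = 66.
Divisors of 66: 1, 2, 3, 6, 11, 22, 33, 66.
Repeated squaring: 11^1 ≡ 11, 11^2 ≡ 54, 11^4 ≡ 35, 11^8 ≡ 19, 11^16 ≡ 26, 11^32 ≡ 6, 11^64 ≡ 36 (mod 67).
Test 11^d mod 67 for each divisor d in increasing order:
11^1 ≡ 11
11^2 ≡ 54
11^3 = 11^2·11^1 ≡ 58
11^6 = 11^4·11^2 ≡ 14
11^11 = 11^8·11^2·11^1 ≡ 30
11^22 = 11^16·11^4·11^2 ≡ 29
11^33 = 11^32·11^1 ≡ 66
11^66 = 11^64·11^2 ≡ 1  ← first divisor giving 1
The order is 66.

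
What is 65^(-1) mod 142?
59

gcd(65, 142) = 1, so the inverse exists.
Extended Euclidean algorithm on (142, 65):
142 = 2 × 65 + 12  ⟹  12 = (1)·142 + (-2)·65
65 = 5 × 12 + 5  ⟹  5 = (-5)·142 + (11)·65
12 = 2 × 5 + 2  ⟹  2 = (11)·142 + (-24)·65
5 = 2 × 2 + 1  ⟹  1 = (-27)·142 + (59)·65
So (59)·65 ≡ 1 (mod 142), i.e. 65^(-1) ≡ 59 (mod 142).
Check: 65 × 59 = 3835 ≡ 1 (mod 142)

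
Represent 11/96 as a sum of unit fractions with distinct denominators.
1/9 + 1/288

Greedy algorithm:
11/96: ceiling(96/11) = 9, use 1/9
1/288: ceiling(288/1) = 288, use 1/288
Result: 11/96 = 1/9 + 1/288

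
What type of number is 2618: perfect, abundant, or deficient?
deficient

Proper divisors of 2618: sum = 1 + 2 + 7 + 11 + 14 + 17 + 22 + 34 + 77 + 119 + 154 + 187 + 238 + 374 + 1309 = 2566
Since 2566 < 2618, 2618 is deficient.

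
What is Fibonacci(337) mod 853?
61

Matrix identity: Q^n = [[F_(n+1), F_n], [F_n, F_(n-1)]] with Q = [[1,1],[1,0]].
n = 337 = 101010001₂. Square-and-multiply, entries mod 853:
Q^1 = [[1,1],[1,0]]
Q^2 = (Q^1)² = [[2,1],[1,1]]
Q^5 = (Q^2)²·Q = [[8,5],[5,3]]
Q^10 = (Q^5)² = [[89,55],[55,34]]
Q^21 = (Q^10)²·Q = [[651,710],[710,794]]
Q^42 = (Q^21)² = [[690,644],[644,46]]
Q^84 = (Q^42)² = [[304,569],[569,588]]
Q^168 = (Q^84)² = [[766,13],[13,753]]
Q^337 = (Q^168)²·Q = [[189,61],[61,128]]
F_337 mod 853 = Q^337[0][1] = 61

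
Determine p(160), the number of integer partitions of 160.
107438159466

p(n) counts ways to write n as a sum of positive integers (order ignored).
Euler's pentagonal recurrence: p(k) = p(k-1) + p(k-2) - p(k-5) - p(k-7) + p(k-12) + p(k-15) - ... (offsets j(3j∓1)/2, signs ++--, p(0)=1, p(<0)=0).
DP table for k = 0..159: p(0)=1, p(1)=1, p(2)=2, p(3)=3, p(4)=5, p(5)=7, p(6)=11, p(7)=15, p(8)=22, p(9)=30, p(10)=42, p(11)=56, p(12)=77, p(13)=101, p(14)=135, p(15)=176, p(16)=231, p(17)=297, p(18)=385, p(19)=490, p(20)=627, p(21)=792, p(22)=1002, p(23)=1255, p(24)=1575, p(25)=1958, p(26)=2436, p(27)=3010, p(28)=3718, p(29)=4565, p(30)=5604, p(31)=6842, p(32)=8349, p(33)=10143, p(34)=12310, p(35)=14883, p(36)=17977, p(37)=21637, p(38)=26015, p(39)=31185, p(40)=37338, p(41)=44583, p(42)=53174, p(43)=63261, p(44)=75175, p(45)=89134, p(46)=105558, p(47)=124754, p(48)=147273, p(49)=173525, p(50)=204226, p(51)=239943, p(52)=281589, p(53)=329931, p(54)=386155, p(55)=451276, p(56)=526823, p(57)=614154, p(58)=715220, p(59)=831820, p(60)=966467, p(61)=1121505, p(62)=1300156, p(63)=1505499, p(64)=1741630, p(65)=2012558, p(66)=2323520, p(67)=2679689, p(68)=3087735, p(69)=3554345, p(70)=4087968, p(71)=4697205, p(72)=5392783, p(73)=6185689, p(74)=7089500, p(75)=8118264, p(76)=9289091, p(77)=10619863, p(78)=12132164, p(79)=13848650, p(80)=15796476, p(81)=18004327, p(82)=20506255, p(83)=23338469, p(84)=26543660, p(85)=30167357, p(86)=34262962, p(87)=38887673, p(88)=44108109, p(89)=49995925, p(90)=56634173, p(91)=64112359, p(92)=72533807, p(93)=82010177, p(94)=92669720, p(95)=104651419, p(96)=118114304, p(97)=133230930, p(98)=150198136, p(99)=169229875, p(100)=190569292, p(101)=214481126, p(102)=241265379, p(103)=271248950, p(104)=304801365, p(105)=342325709, p(106)=384276336, p(107)=431149389, p(108)=483502844, p(109)=541946240, p(110)=607163746, p(111)=679903203, p(112)=761002156, p(113)=851376628, p(114)=952050665, p(115)=1064144451, p(116)=1188908248, p(117)=1327710076, p(118)=1482074143, p(119)=1653668665, p(120)=1844349560, p(121)=2056148051, p(122)=2291320912, p(123)=2552338241, p(124)=2841940500, p(125)=3163127352, p(126)=3519222692, p(127)=3913864295, p(128)=4351078600, p(129)=4835271870, p(130)=5371315400, p(131)=5964539504, p(132)=6620830889, p(133)=7346629512, p(134)=8149040695, p(135)=9035836076, p(136)=10015581680, p(137)=11097645016, p(138)=12292341831, p(139)=13610949895, p(140)=15065878135, p(141)=16670689208, p(142)=18440293320, p(143)=20390982757, p(144)=22540654445, p(145)=24908858009, p(146)=27517052599, p(147)=30388671978, p(148)=33549419497, p(149)=37027355200, p(150)=40853235313, p(151)=45060624582, p(152)=49686288421, p(153)=54770336324, p(154)=60356673280, p(155)=66493182097, p(156)=73232243759, p(157)=80630964769, p(158)=88751778802, p(159)=97662728555.
Final step: p(160) = p(159) + p(158) - p(155) - p(153) + p(148) + p(145) - p(138) - p(134) + p(125) + p(120) - p(109) - p(103) + p(90) + p(83) - p(68) - p(60) + p(43) + p(34) - p(15) - p(5)
= 97662728555 + 88751778802 - 66493182097 - 54770336324 + 33549419497 + 24908858009 - 12292341831 - 8149040695 + 3163127352 + 1844349560 - 541946240 - 271248950 + 56634173 + 23338469 - 3087735 - 966467 + 63261 + 12310 - 176 - 7
= 107438159466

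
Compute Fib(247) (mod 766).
185

Matrix identity: Q^n = [[F_(n+1), F_n], [F_n, F_(n-1)]] with Q = [[1,1],[1,0]].
n = 247 = 11110111₂. Square-and-multiply, entries mod 766:
Q^1 = [[1,1],[1,0]]
Q^3 = (Q^1)²·Q = [[3,2],[2,1]]
Q^7 = (Q^3)²·Q = [[21,13],[13,8]]
Q^15 = (Q^7)²·Q = [[221,610],[610,377]]
Q^30 = (Q^15)² = [[407,164],[164,243]]
Q^61 = (Q^30)²·Q = [[405,279],[279,126]]
Q^123 = (Q^61)²·Q = [[121,576],[576,311]]
Q^247 = (Q^123)²·Q = [[67,185],[185,648]]
F_247 mod 766 = Q^247[0][1] = 185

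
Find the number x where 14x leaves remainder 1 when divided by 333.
119

gcd(14, 333) = 1, so the inverse exists.
Extended Euclidean algorithm on (333, 14):
333 = 23 × 14 + 11  ⟹  11 = (1)·333 + (-23)·14
14 = 1 × 11 + 3  ⟹  3 = (-1)·333 + (24)·14
11 = 3 × 3 + 2  ⟹  2 = (4)·333 + (-95)·14
3 = 1 × 2 + 1  ⟹  1 = (-5)·333 + (119)·14
So (119)·14 ≡ 1 (mod 333), i.e. 14^(-1) ≡ 119 (mod 333).
Check: 14 × 119 = 1666 ≡ 1 (mod 333)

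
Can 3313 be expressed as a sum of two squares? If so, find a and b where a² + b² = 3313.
8² + 57² (a=8, b=57)

Factorization: 3313 = 3313
By Fermat: n is sum of two squares iff every prime p ≡ 3 (mod 4) appears to even power.
All primes ≡ 3 (mod 4) appear to even power.
Search a = 0, 1, 2, … for 3313 - a² a perfect square: first hit at a = 8: 3313 - 64 = 3249 = 57².
3313 = 8² + 57² = 64 + 3249 ✓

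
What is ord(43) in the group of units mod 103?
102

103 is prime, so ord(43) divides φ(103) = 102.
Divisors of 102: 1, 2, 3, 6, 17, 34, 51, 102.
Repeated squaring: 43^1 ≡ 43, 43^2 ≡ 98, 43^4 ≡ 25, 43^8 ≡ 7, 43^16 ≡ 49, 43^32 ≡ 32, 43^64 ≡ 97 (mod 103).
Test 43^d mod 103 for each divisor d in increasing order:
43^1 ≡ 43
43^2 ≡ 98
43^3 = 43^2·43^1 ≡ 94
43^6 = 43^4·43^2 ≡ 81
43^17 = 43^16·43^1 ≡ 47
43^34 = 43^32·43^2 ≡ 46
43^51 = 43^32·43^16·43^2·43^1 ≡ 102
43^102 = 43^64·43^32·43^4·43^2 ≡ 1  ← first divisor giving 1
The order is 102.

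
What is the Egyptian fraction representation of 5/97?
1/20 + 1/647 + 1/1255180

Greedy algorithm:
5/97: ceiling(97/5) = 20, use 1/20
3/1940: ceiling(1940/3) = 647, use 1/647
1/1255180: ceiling(1255180/1) = 1255180, use 1/1255180
Result: 5/97 = 1/20 + 1/647 + 1/1255180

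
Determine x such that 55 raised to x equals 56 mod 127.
107

Baby-step giant-step with step n = ⌈√127⌉ = 12.
Baby steps 55^j mod 127 (j:value) for j=0..11: 0:1, 1:55, 2:104, 3:5, 4:21, 5:12, 6:25, 7:105, 8:60, 9:125, 10:17, 11:46.
Giant-step multiplier: 55^(-12) ≡ 55^(126-12) = 55^114 ≡ 38 (mod 127).
Giant steps γ_i = 56·38^i mod 127: γ_0=56, γ_1=96, γ_2=92, γ_3=67, γ_4=6, γ_5=101, γ_6=28, γ_7=48, γ_8=46 (in table at j=11).
x = i·n + j = 8·12 + 11 = 107.
Check: 55^107 ≡ 56 (mod 127).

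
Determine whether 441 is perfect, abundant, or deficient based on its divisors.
deficient

Proper divisors of 441: sum = 1 + 3 + 7 + 9 + 21 + 49 + 63 + 147 = 300
Since 300 < 441, 441 is deficient.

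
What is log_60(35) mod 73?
14

Baby-step giant-step with step n = ⌈√73⌉ = 9.
Baby steps 60^j mod 73 (j:value) for j=0..8: 0:1, 1:60, 2:23, 3:66, 4:18, 5:58, 6:49, 7:20, 8:32.
Giant-step multiplier: 60^(-9) ≡ 60^(72-9) = 60^63 ≡ 10 (mod 73).
Giant steps γ_i = 35·10^i mod 73: γ_0=35, γ_1=58 (in table at j=5).
x = i·n + j = 1·9 + 5 = 14.
Check: 60^14 ≡ 35 (mod 73).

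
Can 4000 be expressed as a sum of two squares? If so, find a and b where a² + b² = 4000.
20² + 60² (a=20, b=60)

Factorization: 4000 = 2^5 × 5^3
By Fermat: n is sum of two squares iff every prime p ≡ 3 (mod 4) appears to even power.
All primes ≡ 3 (mod 4) appear to even power.
Search a = 0, 1, 2, … for 4000 - a² a perfect square: first hit at a = 20: 4000 - 400 = 3600 = 60².
4000 = 20² + 60² = 400 + 3600 ✓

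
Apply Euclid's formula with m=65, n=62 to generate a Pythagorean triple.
(381, 8060, 8069)

Euclid's formula: a = m² - n², b = 2mn, c = m² + n²
m = 65, n = 62
a = 65² - 62² = 4225 - 3844 = 381
b = 2 × 65 × 62 = 8060
c = 65² + 62² = 4225 + 3844 = 8069
Verification: 381² + 8060² = 145161 + 64963600 = 65108761 = 8069² ✓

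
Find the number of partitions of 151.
45060624582

p(n) counts ways to write n as a sum of positive integers (order ignored).
Euler's pentagonal recurrence: p(k) = p(k-1) + p(k-2) - p(k-5) - p(k-7) + p(k-12) + p(k-15) - ... (offsets j(3j∓1)/2, signs ++--, p(0)=1, p(<0)=0).
DP table for k = 0..150: p(0)=1, p(1)=1, p(2)=2, p(3)=3, p(4)=5, p(5)=7, p(6)=11, p(7)=15, p(8)=22, p(9)=30, p(10)=42, p(11)=56, p(12)=77, p(13)=101, p(14)=135, p(15)=176, p(16)=231, p(17)=297, p(18)=385, p(19)=490, p(20)=627, p(21)=792, p(22)=1002, p(23)=1255, p(24)=1575, p(25)=1958, p(26)=2436, p(27)=3010, p(28)=3718, p(29)=4565, p(30)=5604, p(31)=6842, p(32)=8349, p(33)=10143, p(34)=12310, p(35)=14883, p(36)=17977, p(37)=21637, p(38)=26015, p(39)=31185, p(40)=37338, p(41)=44583, p(42)=53174, p(43)=63261, p(44)=75175, p(45)=89134, p(46)=105558, p(47)=124754, p(48)=147273, p(49)=173525, p(50)=204226, p(51)=239943, p(52)=281589, p(53)=329931, p(54)=386155, p(55)=451276, p(56)=526823, p(57)=614154, p(58)=715220, p(59)=831820, p(60)=966467, p(61)=1121505, p(62)=1300156, p(63)=1505499, p(64)=1741630, p(65)=2012558, p(66)=2323520, p(67)=2679689, p(68)=3087735, p(69)=3554345, p(70)=4087968, p(71)=4697205, p(72)=5392783, p(73)=6185689, p(74)=7089500, p(75)=8118264, p(76)=9289091, p(77)=10619863, p(78)=12132164, p(79)=13848650, p(80)=15796476, p(81)=18004327, p(82)=20506255, p(83)=23338469, p(84)=26543660, p(85)=30167357, p(86)=34262962, p(87)=38887673, p(88)=44108109, p(89)=49995925, p(90)=56634173, p(91)=64112359, p(92)=72533807, p(93)=82010177, p(94)=92669720, p(95)=104651419, p(96)=118114304, p(97)=133230930, p(98)=150198136, p(99)=169229875, p(100)=190569292, p(101)=214481126, p(102)=241265379, p(103)=271248950, p(104)=304801365, p(105)=342325709, p(106)=384276336, p(107)=431149389, p(108)=483502844, p(109)=541946240, p(110)=607163746, p(111)=679903203, p(112)=761002156, p(113)=851376628, p(114)=952050665, p(115)=1064144451, p(116)=1188908248, p(117)=1327710076, p(118)=1482074143, p(119)=1653668665, p(120)=1844349560, p(121)=2056148051, p(122)=2291320912, p(123)=2552338241, p(124)=2841940500, p(125)=3163127352, p(126)=3519222692, p(127)=3913864295, p(128)=4351078600, p(129)=4835271870, p(130)=5371315400, p(131)=5964539504, p(132)=6620830889, p(133)=7346629512, p(134)=8149040695, p(135)=9035836076, p(136)=10015581680, p(137)=11097645016, p(138)=12292341831, p(139)=13610949895, p(140)=15065878135, p(141)=16670689208, p(142)=18440293320, p(143)=20390982757, p(144)=22540654445, p(145)=24908858009, p(146)=27517052599, p(147)=30388671978, p(148)=33549419497, p(149)=37027355200, p(150)=40853235313.
Final step: p(151) = p(150) + p(149) - p(146) - p(144) + p(139) + p(136) - p(129) - p(125) + p(116) + p(111) - p(100) - p(94) + p(81) + p(74) - p(59) - p(51) + p(34) + p(25) - p(6)
= 40853235313 + 37027355200 - 27517052599 - 22540654445 + 13610949895 + 10015581680 - 4835271870 - 3163127352 + 1188908248 + 679903203 - 190569292 - 92669720 + 18004327 + 7089500 - 831820 - 239943 + 12310 + 1958 - 11
= 45060624582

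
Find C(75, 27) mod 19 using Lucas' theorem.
3

Using Lucas' theorem:
Write n=75 and k=27 in base 19:
n in base 19: [3, 18]
k in base 19: [1, 8]
C(75,27) mod 19 = ∏ C(n_i, k_i) mod 19
Digit binomials (mod 19): C(3,1) = 3; C(18,8) = 43758 ≡ 1
Product: 3 × 1 = 3 ≡ 3 (mod 19)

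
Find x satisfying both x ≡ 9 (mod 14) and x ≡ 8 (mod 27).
359

Using Chinese Remainder Theorem:
M = 14 × 27 = 378
M1 = 27, M2 = 14
y1 = 27^(-1) mod 14 = 13
y2 = 14^(-1) mod 27 = 2
x = (9×27×13 + 8×14×2) mod 378 = 359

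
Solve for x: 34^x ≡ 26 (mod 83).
10

Baby-step giant-step with step n = ⌈√83⌉ = 10.
Baby steps 34^j mod 83 (j:value) for j=0..9: 0:1, 1:34, 2:77, 3:45, 4:36, 5:62, 6:33, 7:43, 8:51, 9:74.
Giant-step multiplier: 34^(-10) ≡ 34^(82-10) = 34^72 ≡ 16 (mod 83).
Giant steps γ_i = 26·16^i mod 83: γ_0=26, γ_1=1 (in table at j=0).
x = i·n + j = 1·10 + 0 = 10.
Check: 34^10 ≡ 26 (mod 83).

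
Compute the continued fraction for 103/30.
[3; 2, 3, 4]

Euclidean algorithm steps:
103 = 3 × 30 + 13
30 = 2 × 13 + 4
13 = 3 × 4 + 1
4 = 4 × 1 + 0
Continued fraction: [3; 2, 3, 4]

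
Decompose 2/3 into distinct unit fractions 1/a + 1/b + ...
1/2 + 1/6

Greedy algorithm:
2/3: ceiling(3/2) = 2, use 1/2
1/6: ceiling(6/1) = 6, use 1/6
Result: 2/3 = 1/2 + 1/6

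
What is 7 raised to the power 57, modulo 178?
145

Repeated squaring. Binary of 57 = 111001.
7^1 ≡ 7 (mod 178); 7^2 ≡ 49 (mod 178); 7^4 ≡ 87 (mod 178); 7^8 ≡ 93 (mod 178); 7^16 ≡ 105 (mod 178); 7^32 ≡ 167 (mod 178)
7^57 = 7^1 × 7^8 × 7^16 × 7^32 ≡ 145 (mod 178)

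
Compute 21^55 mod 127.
41

Repeated squaring. Binary of 55 = 110111.
21^1 ≡ 21 (mod 127); 21^2 ≡ 60 (mod 127); 21^4 ≡ 44 (mod 127); 21^8 ≡ 31 (mod 127); 21^16 ≡ 72 (mod 127); 21^32 ≡ 104 (mod 127)
21^55 = 21^1 × 21^2 × 21^4 × 21^16 × 21^32 ≡ 41 (mod 127)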